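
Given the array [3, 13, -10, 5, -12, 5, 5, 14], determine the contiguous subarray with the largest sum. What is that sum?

Using Kadane's algorithm on [3, 13, -10, 5, -12, 5, 5, 14]:

Scanning through the array:
Position 1 (value 13): max_ending_here = 16, max_so_far = 16
Position 2 (value -10): max_ending_here = 6, max_so_far = 16
Position 3 (value 5): max_ending_here = 11, max_so_far = 16
Position 4 (value -12): max_ending_here = -1, max_so_far = 16
Position 5 (value 5): max_ending_here = 5, max_so_far = 16
Position 6 (value 5): max_ending_here = 10, max_so_far = 16
Position 7 (value 14): max_ending_here = 24, max_so_far = 24

Maximum subarray: [5, 5, 14]
Maximum sum: 24

The maximum subarray is [5, 5, 14] with sum 24. This subarray runs from index 5 to index 7.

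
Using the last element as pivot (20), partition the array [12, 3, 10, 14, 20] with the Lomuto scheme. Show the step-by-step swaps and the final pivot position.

Lomuto partition with pivot = 20:

Initial array: [12, 3, 10, 14, 20]

arr[0]=12 <= 20: swap with position 0, array becomes [12, 3, 10, 14, 20]
arr[1]=3 <= 20: swap with position 1, array becomes [12, 3, 10, 14, 20]
arr[2]=10 <= 20: swap with position 2, array becomes [12, 3, 10, 14, 20]
arr[3]=14 <= 20: swap with position 3, array becomes [12, 3, 10, 14, 20]

Place pivot at position 4: [12, 3, 10, 14, 20]
Pivot position: 4

After partitioning with pivot 20, the array becomes [12, 3, 10, 14, 20]. The pivot is placed at index 4. All elements to the left of the pivot are <= 20, and all elements to the right are > 20.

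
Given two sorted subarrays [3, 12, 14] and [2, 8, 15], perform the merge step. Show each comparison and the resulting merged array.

Merging process:

Compare 3 vs 2: take 2 from right. Merged: [2]
Compare 3 vs 8: take 3 from left. Merged: [2, 3]
Compare 12 vs 8: take 8 from right. Merged: [2, 3, 8]
Compare 12 vs 15: take 12 from left. Merged: [2, 3, 8, 12]
Compare 14 vs 15: take 14 from left. Merged: [2, 3, 8, 12, 14]
Append remaining from right: [15]. Merged: [2, 3, 8, 12, 14, 15]

Final merged array: [2, 3, 8, 12, 14, 15]
Total comparisons: 5

The merged array is [2, 3, 8, 12, 14, 15], requiring 5 comparisons. The merge step runs in O(n) time where n is the total number of elements.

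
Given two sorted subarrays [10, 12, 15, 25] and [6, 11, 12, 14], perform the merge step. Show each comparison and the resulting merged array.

Merging process:

Compare 10 vs 6: take 6 from right. Merged: [6]
Compare 10 vs 11: take 10 from left. Merged: [6, 10]
Compare 12 vs 11: take 11 from right. Merged: [6, 10, 11]
Compare 12 vs 12: take 12 from left. Merged: [6, 10, 11, 12]
Compare 15 vs 12: take 12 from right. Merged: [6, 10, 11, 12, 12]
Compare 15 vs 14: take 14 from right. Merged: [6, 10, 11, 12, 12, 14]
Append remaining from left: [15, 25]. Merged: [6, 10, 11, 12, 12, 14, 15, 25]

Final merged array: [6, 10, 11, 12, 12, 14, 15, 25]
Total comparisons: 6

The merged array is [6, 10, 11, 12, 12, 14, 15, 25], requiring 6 comparisons. The merge step runs in O(n) time where n is the total number of elements.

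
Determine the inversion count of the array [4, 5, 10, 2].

Finding inversions in [4, 5, 10, 2]:

(0, 3): arr[0]=4 > arr[3]=2
(1, 3): arr[1]=5 > arr[3]=2
(2, 3): arr[2]=10 > arr[3]=2

Total inversions: 3

The array has 3 inversion(s): (0,3), (1,3), (2,3). Each pair (i,j) satisfies i < j and arr[i] > arr[j].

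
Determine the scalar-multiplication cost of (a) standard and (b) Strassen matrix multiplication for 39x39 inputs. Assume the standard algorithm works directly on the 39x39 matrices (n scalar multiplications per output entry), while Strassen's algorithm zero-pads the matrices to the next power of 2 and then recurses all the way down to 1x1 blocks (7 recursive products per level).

Matrix multiplication for 39x39 matrices:

Strassen's algorithm requires power-of-2 dimensions. Pad 39x39 to 64x64 (next power of 2).

Standard algorithm: 39^3 = 59319 multiplications
Strassen's algorithm: 7^(log2(64)) = 7^6 = 117649 multiplications
Difference: 59319 - 117649 = -58330 (Strassen uses MORE here due to padding overhead — for small or just-over-power-of-2 n, padding can outweigh the per-level savings)

Standard: 59319 multiplications (39^3). Strassen: 117649 multiplications (7^6, after padding to 64x64). Strassen reduces 8 recursive multiplications to 7 at each level.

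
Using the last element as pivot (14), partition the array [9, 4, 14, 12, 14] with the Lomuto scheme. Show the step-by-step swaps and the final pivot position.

Lomuto partition with pivot = 14:

Initial array: [9, 4, 14, 12, 14]

arr[0]=9 <= 14: swap with position 0, array becomes [9, 4, 14, 12, 14]
arr[1]=4 <= 14: swap with position 1, array becomes [9, 4, 14, 12, 14]
arr[2]=14 <= 14: swap with position 2, array becomes [9, 4, 14, 12, 14]
arr[3]=12 <= 14: swap with position 3, array becomes [9, 4, 14, 12, 14]

Place pivot at position 4: [9, 4, 14, 12, 14]
Pivot position: 4

After partitioning with pivot 14, the array becomes [9, 4, 14, 12, 14]. The pivot is placed at index 4. All elements to the left of the pivot are <= 14, and all elements to the right are > 14.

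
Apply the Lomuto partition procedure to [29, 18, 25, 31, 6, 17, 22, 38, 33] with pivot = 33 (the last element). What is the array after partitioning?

Lomuto partition with pivot = 33:

Initial array: [29, 18, 25, 31, 6, 17, 22, 38, 33]

arr[0]=29 <= 33: swap with position 0, array becomes [29, 18, 25, 31, 6, 17, 22, 38, 33]
arr[1]=18 <= 33: swap with position 1, array becomes [29, 18, 25, 31, 6, 17, 22, 38, 33]
arr[2]=25 <= 33: swap with position 2, array becomes [29, 18, 25, 31, 6, 17, 22, 38, 33]
arr[3]=31 <= 33: swap with position 3, array becomes [29, 18, 25, 31, 6, 17, 22, 38, 33]
arr[4]=6 <= 33: swap with position 4, array becomes [29, 18, 25, 31, 6, 17, 22, 38, 33]
arr[5]=17 <= 33: swap with position 5, array becomes [29, 18, 25, 31, 6, 17, 22, 38, 33]
arr[6]=22 <= 33: swap with position 6, array becomes [29, 18, 25, 31, 6, 17, 22, 38, 33]
arr[7]=38 > 33: no swap

Place pivot at position 7: [29, 18, 25, 31, 6, 17, 22, 33, 38]
Pivot position: 7

After partitioning with pivot 33, the array becomes [29, 18, 25, 31, 6, 17, 22, 33, 38]. The pivot is placed at index 7. All elements to the left of the pivot are <= 33, and all elements to the right are > 33.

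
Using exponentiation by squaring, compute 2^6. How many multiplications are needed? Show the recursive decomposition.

Computing 2^6 by squaring (build up from 2^1; each line after the first costs one multiplication):

2^1 = 2
2^2 = (2^1)^2 = 2^2 = 4
2^3 = 2 * 2^2 = 2 * 4 = 8
2^6 = (2^3)^2 = 8^2 = 64

Result: 64
Multiplications needed: 3 (3 lines after 2^1)

2^6 = 64. Using exponentiation by squaring, this requires 3 multiplications. The key idea: if the exponent is even, square the half-power; if odd, multiply by the base once.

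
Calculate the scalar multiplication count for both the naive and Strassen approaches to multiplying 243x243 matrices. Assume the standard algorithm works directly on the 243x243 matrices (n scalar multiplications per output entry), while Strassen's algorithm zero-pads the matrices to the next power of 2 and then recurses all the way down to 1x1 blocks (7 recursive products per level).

Matrix multiplication for 243x243 matrices:

Strassen's algorithm requires power-of-2 dimensions. Pad 243x243 to 256x256 (next power of 2).

Standard algorithm: 243^3 = 14348907 multiplications
Strassen's algorithm: 7^(log2(256)) = 7^8 = 5764801 multiplications
Savings: 14348907 - 5764801 = 8584106 multiplications

Standard: 14348907 multiplications (243^3). Strassen: 5764801 multiplications (7^8, after padding to 256x256). Strassen reduces 8 recursive multiplications to 7 at each level.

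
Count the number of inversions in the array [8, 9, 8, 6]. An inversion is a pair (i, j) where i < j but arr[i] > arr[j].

Finding inversions in [8, 9, 8, 6]:

(0, 3): arr[0]=8 > arr[3]=6
(1, 2): arr[1]=9 > arr[2]=8
(1, 3): arr[1]=9 > arr[3]=6
(2, 3): arr[2]=8 > arr[3]=6

Total inversions: 4

The array has 4 inversion(s): (0,3), (1,2), (1,3), (2,3). Each pair (i,j) satisfies i < j and arr[i] > arr[j].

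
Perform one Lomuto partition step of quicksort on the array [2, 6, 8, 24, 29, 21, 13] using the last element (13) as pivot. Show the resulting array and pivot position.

Lomuto partition with pivot = 13:

Initial array: [2, 6, 8, 24, 29, 21, 13]

arr[0]=2 <= 13: swap with position 0, array becomes [2, 6, 8, 24, 29, 21, 13]
arr[1]=6 <= 13: swap with position 1, array becomes [2, 6, 8, 24, 29, 21, 13]
arr[2]=8 <= 13: swap with position 2, array becomes [2, 6, 8, 24, 29, 21, 13]
arr[3]=24 > 13: no swap
arr[4]=29 > 13: no swap
arr[5]=21 > 13: no swap

Place pivot at position 3: [2, 6, 8, 13, 29, 21, 24]
Pivot position: 3

After partitioning with pivot 13, the array becomes [2, 6, 8, 13, 29, 21, 24]. The pivot is placed at index 3. All elements to the left of the pivot are <= 13, and all elements to the right are > 13.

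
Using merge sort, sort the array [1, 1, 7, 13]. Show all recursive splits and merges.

Merge sort trace:

Split: [1, 1, 7, 13] -> [1, 1] and [7, 13]
  Split: [1, 1] -> [1] and [1]
  Merge: [1] + [1] -> [1, 1]
  Split: [7, 13] -> [7] and [13]
  Merge: [7] + [13] -> [7, 13]
Merge: [1, 1] + [7, 13] -> [1, 1, 7, 13]

Final sorted array: [1, 1, 7, 13]

The merge sort proceeds by recursively splitting the array and merging sorted halves.
After all merges, the sorted array is [1, 1, 7, 13].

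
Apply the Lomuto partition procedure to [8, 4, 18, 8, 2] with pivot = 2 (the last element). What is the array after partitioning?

Lomuto partition with pivot = 2:

Initial array: [8, 4, 18, 8, 2]

arr[0]=8 > 2: no swap
arr[1]=4 > 2: no swap
arr[2]=18 > 2: no swap
arr[3]=8 > 2: no swap

Place pivot at position 0: [2, 4, 18, 8, 8]
Pivot position: 0

After partitioning with pivot 2, the array becomes [2, 4, 18, 8, 8]. The pivot is placed at index 0. All elements to the left of the pivot are <= 2, and all elements to the right are > 2.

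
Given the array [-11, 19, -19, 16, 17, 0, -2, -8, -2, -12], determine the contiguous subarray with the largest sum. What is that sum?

Using Kadane's algorithm on [-11, 19, -19, 16, 17, 0, -2, -8, -2, -12]:

Scanning through the array:
Position 1 (value 19): max_ending_here = 19, max_so_far = 19
Position 2 (value -19): max_ending_here = 0, max_so_far = 19
Position 3 (value 16): max_ending_here = 16, max_so_far = 19
Position 4 (value 17): max_ending_here = 33, max_so_far = 33
Position 5 (value 0): max_ending_here = 33, max_so_far = 33
Position 6 (value -2): max_ending_here = 31, max_so_far = 33
Position 7 (value -8): max_ending_here = 23, max_so_far = 33
Position 8 (value -2): max_ending_here = 21, max_so_far = 33
Position 9 (value -12): max_ending_here = 9, max_so_far = 33

Maximum subarray: [19, -19, 16, 17]
Maximum sum: 33

The maximum subarray is [19, -19, 16, 17] with sum 33. This subarray runs from index 1 to index 4.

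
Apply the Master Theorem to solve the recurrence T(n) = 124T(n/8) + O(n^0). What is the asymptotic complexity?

Master Theorem for T(n) = 124T(n/8) + O(n^0):

a = 124, b = 8, c = 0
log_b(a) = log_8(124) = 2.3181

Case 1: c = 0 < log_8(124) = 2.3181
T(n) = O(n^(log_8 124))

For T(n) = 124T(n/8) + O(n^0): log_8(124) = 2.3181. This is Case 1 of the Master Theorem (c < log_b(a), work dominated by leaves), giving O(n^(log_8 124)).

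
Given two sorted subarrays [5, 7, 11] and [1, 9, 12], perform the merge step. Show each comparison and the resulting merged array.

Merging process:

Compare 5 vs 1: take 1 from right. Merged: [1]
Compare 5 vs 9: take 5 from left. Merged: [1, 5]
Compare 7 vs 9: take 7 from left. Merged: [1, 5, 7]
Compare 11 vs 9: take 9 from right. Merged: [1, 5, 7, 9]
Compare 11 vs 12: take 11 from left. Merged: [1, 5, 7, 9, 11]
Append remaining from right: [12]. Merged: [1, 5, 7, 9, 11, 12]

Final merged array: [1, 5, 7, 9, 11, 12]
Total comparisons: 5

The merged array is [1, 5, 7, 9, 11, 12], requiring 5 comparisons. The merge step runs in O(n) time where n is the total number of elements.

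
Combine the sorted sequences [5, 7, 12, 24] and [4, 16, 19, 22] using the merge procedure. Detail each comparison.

Merging process:

Compare 5 vs 4: take 4 from right. Merged: [4]
Compare 5 vs 16: take 5 from left. Merged: [4, 5]
Compare 7 vs 16: take 7 from left. Merged: [4, 5, 7]
Compare 12 vs 16: take 12 from left. Merged: [4, 5, 7, 12]
Compare 24 vs 16: take 16 from right. Merged: [4, 5, 7, 12, 16]
Compare 24 vs 19: take 19 from right. Merged: [4, 5, 7, 12, 16, 19]
Compare 24 vs 22: take 22 from right. Merged: [4, 5, 7, 12, 16, 19, 22]
Append remaining from left: [24]. Merged: [4, 5, 7, 12, 16, 19, 22, 24]

Final merged array: [4, 5, 7, 12, 16, 19, 22, 24]
Total comparisons: 7

The merged array is [4, 5, 7, 12, 16, 19, 22, 24], requiring 7 comparisons. The merge step runs in O(n) time where n is the total number of elements.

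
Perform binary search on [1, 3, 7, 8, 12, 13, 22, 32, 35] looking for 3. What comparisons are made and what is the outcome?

Binary search for 3 in [1, 3, 7, 8, 12, 13, 22, 32, 35]:

lo=0, hi=8, mid=4, arr[mid]=12 -> 12 > 3, search left half
lo=0, hi=3, mid=1, arr[mid]=3 -> Found target at index 1!

Binary search finds 3 at index 1 after 2 comparisons. The search repeatedly halves the search space by comparing with the middle element.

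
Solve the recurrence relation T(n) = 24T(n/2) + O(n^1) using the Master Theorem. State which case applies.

Master Theorem for T(n) = 24T(n/2) + O(n^1):

a = 24, b = 2, c = 1
log_b(a) = log_2(24) = 4.5850

Case 1: c = 1 < log_2(24) = 4.5850
T(n) = O(n^(log_2 24))

For T(n) = 24T(n/2) + O(n^1): log_2(24) = 4.5850. This is Case 1 of the Master Theorem (c < log_b(a), work dominated by leaves), giving O(n^(log_2 24)).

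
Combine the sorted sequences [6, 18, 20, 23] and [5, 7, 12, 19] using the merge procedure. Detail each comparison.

Merging process:

Compare 6 vs 5: take 5 from right. Merged: [5]
Compare 6 vs 7: take 6 from left. Merged: [5, 6]
Compare 18 vs 7: take 7 from right. Merged: [5, 6, 7]
Compare 18 vs 12: take 12 from right. Merged: [5, 6, 7, 12]
Compare 18 vs 19: take 18 from left. Merged: [5, 6, 7, 12, 18]
Compare 20 vs 19: take 19 from right. Merged: [5, 6, 7, 12, 18, 19]
Append remaining from left: [20, 23]. Merged: [5, 6, 7, 12, 18, 19, 20, 23]

Final merged array: [5, 6, 7, 12, 18, 19, 20, 23]
Total comparisons: 6

The merged array is [5, 6, 7, 12, 18, 19, 20, 23], requiring 6 comparisons. The merge step runs in O(n) time where n is the total number of elements.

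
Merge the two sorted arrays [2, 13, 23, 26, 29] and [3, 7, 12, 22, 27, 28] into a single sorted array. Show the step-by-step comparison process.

Merging process:

Compare 2 vs 3: take 2 from left. Merged: [2]
Compare 13 vs 3: take 3 from right. Merged: [2, 3]
Compare 13 vs 7: take 7 from right. Merged: [2, 3, 7]
Compare 13 vs 12: take 12 from right. Merged: [2, 3, 7, 12]
Compare 13 vs 22: take 13 from left. Merged: [2, 3, 7, 12, 13]
Compare 23 vs 22: take 22 from right. Merged: [2, 3, 7, 12, 13, 22]
Compare 23 vs 27: take 23 from left. Merged: [2, 3, 7, 12, 13, 22, 23]
Compare 26 vs 27: take 26 from left. Merged: [2, 3, 7, 12, 13, 22, 23, 26]
Compare 29 vs 27: take 27 from right. Merged: [2, 3, 7, 12, 13, 22, 23, 26, 27]
Compare 29 vs 28: take 28 from right. Merged: [2, 3, 7, 12, 13, 22, 23, 26, 27, 28]
Append remaining from left: [29]. Merged: [2, 3, 7, 12, 13, 22, 23, 26, 27, 28, 29]

Final merged array: [2, 3, 7, 12, 13, 22, 23, 26, 27, 28, 29]
Total comparisons: 10

The merged array is [2, 3, 7, 12, 13, 22, 23, 26, 27, 28, 29], requiring 10 comparisons. The merge step runs in O(n) time where n is the total number of elements.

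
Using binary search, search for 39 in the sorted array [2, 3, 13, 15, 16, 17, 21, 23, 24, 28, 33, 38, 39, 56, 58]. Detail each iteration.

Binary search for 39 in [2, 3, 13, 15, 16, 17, 21, 23, 24, 28, 33, 38, 39, 56, 58]:

lo=0, hi=14, mid=7, arr[mid]=23 -> 23 < 39, search right half
lo=8, hi=14, mid=11, arr[mid]=38 -> 38 < 39, search right half
lo=12, hi=14, mid=13, arr[mid]=56 -> 56 > 39, search left half
lo=12, hi=12, mid=12, arr[mid]=39 -> Found target at index 12!

Binary search finds 39 at index 12 after 4 comparisons. The search repeatedly halves the search space by comparing with the middle element.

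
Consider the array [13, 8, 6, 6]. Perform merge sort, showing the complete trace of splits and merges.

Merge sort trace:

Split: [13, 8, 6, 6] -> [13, 8] and [6, 6]
  Split: [13, 8] -> [13] and [8]
  Merge: [13] + [8] -> [8, 13]
  Split: [6, 6] -> [6] and [6]
  Merge: [6] + [6] -> [6, 6]
Merge: [8, 13] + [6, 6] -> [6, 6, 8, 13]

Final sorted array: [6, 6, 8, 13]

The merge sort proceeds by recursively splitting the array and merging sorted halves.
After all merges, the sorted array is [6, 6, 8, 13].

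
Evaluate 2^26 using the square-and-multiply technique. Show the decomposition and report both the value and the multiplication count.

Computing 2^26 by squaring (build up from 2^1; each line after the first costs one multiplication):

2^1 = 2
2^2 = (2^1)^2 = 2^2 = 4
2^3 = 2 * 2^2 = 2 * 4 = 8
2^6 = (2^3)^2 = 8^2 = 64
2^12 = (2^6)^2 = 64^2 = 4096
2^13 = 2 * 2^12 = 2 * 4096 = 8192
2^26 = (2^13)^2 = 8192^2 = 67108864

Result: 67108864
Multiplications needed: 6 (6 lines after 2^1)

2^26 = 67108864. Using exponentiation by squaring, this requires 6 multiplications. The key idea: if the exponent is even, square the half-power; if odd, multiply by the base once.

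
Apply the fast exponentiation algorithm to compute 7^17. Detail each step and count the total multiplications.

Computing 7^17 by squaring (build up from 7^1; each line after the first costs one multiplication):

7^1 = 7
7^2 = (7^1)^2 = 7^2 = 49
7^4 = (7^2)^2 = 49^2 = 2401
7^8 = (7^4)^2 = 2401^2 = 5764801
7^16 = (7^8)^2 = 5764801^2 = 33232930569601
7^17 = 7 * 7^16 = 7 * 33232930569601 = 232630513987207

Result: 232630513987207
Multiplications needed: 5 (5 lines after 7^1)

7^17 = 232630513987207. Using exponentiation by squaring, this requires 5 multiplications. The key idea: if the exponent is even, square the half-power; if odd, multiply by the base once.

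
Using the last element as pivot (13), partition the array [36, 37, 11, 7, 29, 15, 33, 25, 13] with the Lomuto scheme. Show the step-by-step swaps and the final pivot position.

Lomuto partition with pivot = 13:

Initial array: [36, 37, 11, 7, 29, 15, 33, 25, 13]

arr[0]=36 > 13: no swap
arr[1]=37 > 13: no swap
arr[2]=11 <= 13: swap with position 0, array becomes [11, 37, 36, 7, 29, 15, 33, 25, 13]
arr[3]=7 <= 13: swap with position 1, array becomes [11, 7, 36, 37, 29, 15, 33, 25, 13]
arr[4]=29 > 13: no swap
arr[5]=15 > 13: no swap
arr[6]=33 > 13: no swap
arr[7]=25 > 13: no swap

Place pivot at position 2: [11, 7, 13, 37, 29, 15, 33, 25, 36]
Pivot position: 2

After partitioning with pivot 13, the array becomes [11, 7, 13, 37, 29, 15, 33, 25, 36]. The pivot is placed at index 2. All elements to the left of the pivot are <= 13, and all elements to the right are > 13.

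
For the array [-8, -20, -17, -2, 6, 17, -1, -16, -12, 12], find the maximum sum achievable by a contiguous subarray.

Using Kadane's algorithm on [-8, -20, -17, -2, 6, 17, -1, -16, -12, 12]:

Scanning through the array:
Position 1 (value -20): max_ending_here = -20, max_so_far = -8
Position 2 (value -17): max_ending_here = -17, max_so_far = -8
Position 3 (value -2): max_ending_here = -2, max_so_far = -2
Position 4 (value 6): max_ending_here = 6, max_so_far = 6
Position 5 (value 17): max_ending_here = 23, max_so_far = 23
Position 6 (value -1): max_ending_here = 22, max_so_far = 23
Position 7 (value -16): max_ending_here = 6, max_so_far = 23
Position 8 (value -12): max_ending_here = -6, max_so_far = 23
Position 9 (value 12): max_ending_here = 12, max_so_far = 23

Maximum subarray: [6, 17]
Maximum sum: 23

The maximum subarray is [6, 17] with sum 23. This subarray runs from index 4 to index 5.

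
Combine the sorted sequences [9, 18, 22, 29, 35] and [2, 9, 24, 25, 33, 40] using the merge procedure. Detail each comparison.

Merging process:

Compare 9 vs 2: take 2 from right. Merged: [2]
Compare 9 vs 9: take 9 from left. Merged: [2, 9]
Compare 18 vs 9: take 9 from right. Merged: [2, 9, 9]
Compare 18 vs 24: take 18 from left. Merged: [2, 9, 9, 18]
Compare 22 vs 24: take 22 from left. Merged: [2, 9, 9, 18, 22]
Compare 29 vs 24: take 24 from right. Merged: [2, 9, 9, 18, 22, 24]
Compare 29 vs 25: take 25 from right. Merged: [2, 9, 9, 18, 22, 24, 25]
Compare 29 vs 33: take 29 from left. Merged: [2, 9, 9, 18, 22, 24, 25, 29]
Compare 35 vs 33: take 33 from right. Merged: [2, 9, 9, 18, 22, 24, 25, 29, 33]
Compare 35 vs 40: take 35 from left. Merged: [2, 9, 9, 18, 22, 24, 25, 29, 33, 35]
Append remaining from right: [40]. Merged: [2, 9, 9, 18, 22, 24, 25, 29, 33, 35, 40]

Final merged array: [2, 9, 9, 18, 22, 24, 25, 29, 33, 35, 40]
Total comparisons: 10

The merged array is [2, 9, 9, 18, 22, 24, 25, 29, 33, 35, 40], requiring 10 comparisons. The merge step runs in O(n) time where n is the total number of elements.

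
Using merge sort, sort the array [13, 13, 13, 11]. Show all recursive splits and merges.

Merge sort trace:

Split: [13, 13, 13, 11] -> [13, 13] and [13, 11]
  Split: [13, 13] -> [13] and [13]
  Merge: [13] + [13] -> [13, 13]
  Split: [13, 11] -> [13] and [11]
  Merge: [13] + [11] -> [11, 13]
Merge: [13, 13] + [11, 13] -> [11, 13, 13, 13]

Final sorted array: [11, 13, 13, 13]

The merge sort proceeds by recursively splitting the array and merging sorted halves.
After all merges, the sorted array is [11, 13, 13, 13].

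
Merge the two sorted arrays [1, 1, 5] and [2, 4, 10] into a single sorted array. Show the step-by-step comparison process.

Merging process:

Compare 1 vs 2: take 1 from left. Merged: [1]
Compare 1 vs 2: take 1 from left. Merged: [1, 1]
Compare 5 vs 2: take 2 from right. Merged: [1, 1, 2]
Compare 5 vs 4: take 4 from right. Merged: [1, 1, 2, 4]
Compare 5 vs 10: take 5 from left. Merged: [1, 1, 2, 4, 5]
Append remaining from right: [10]. Merged: [1, 1, 2, 4, 5, 10]

Final merged array: [1, 1, 2, 4, 5, 10]
Total comparisons: 5

The merged array is [1, 1, 2, 4, 5, 10], requiring 5 comparisons. The merge step runs in O(n) time where n is the total number of elements.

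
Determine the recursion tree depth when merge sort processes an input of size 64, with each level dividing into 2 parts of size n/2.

For divide and conquer with division factor 2:

Problem sizes at each level:
Level 0: 64
Level 1: 32
Level 2: 16
Level 3: 8
Level 4: 4
Level 5: 2
Level 6: 1

The root is level 0 and the size-1 base case is level 6 (the tree spans levels 0 through 6, i.e. 7 levels counting the root), so the depth is the number of divisions: log_2(64) = 6

The recursion tree depth is log_2(64) = 6. At each level, the problem size is divided by 2, so it takes 6 divisions to reduce to a base case of size 1. The algorithm makes 2 recursive calls at each level.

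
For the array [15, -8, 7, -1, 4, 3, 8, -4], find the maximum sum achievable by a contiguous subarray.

Using Kadane's algorithm on [15, -8, 7, -1, 4, 3, 8, -4]:

Scanning through the array:
Position 1 (value -8): max_ending_here = 7, max_so_far = 15
Position 2 (value 7): max_ending_here = 14, max_so_far = 15
Position 3 (value -1): max_ending_here = 13, max_so_far = 15
Position 4 (value 4): max_ending_here = 17, max_so_far = 17
Position 5 (value 3): max_ending_here = 20, max_so_far = 20
Position 6 (value 8): max_ending_here = 28, max_so_far = 28
Position 7 (value -4): max_ending_here = 24, max_so_far = 28

Maximum subarray: [15, -8, 7, -1, 4, 3, 8]
Maximum sum: 28

The maximum subarray is [15, -8, 7, -1, 4, 3, 8] with sum 28. This subarray runs from index 0 to index 6.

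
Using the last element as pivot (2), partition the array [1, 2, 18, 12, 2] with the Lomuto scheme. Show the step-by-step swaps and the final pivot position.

Lomuto partition with pivot = 2:

Initial array: [1, 2, 18, 12, 2]

arr[0]=1 <= 2: swap with position 0, array becomes [1, 2, 18, 12, 2]
arr[1]=2 <= 2: swap with position 1, array becomes [1, 2, 18, 12, 2]
arr[2]=18 > 2: no swap
arr[3]=12 > 2: no swap

Place pivot at position 2: [1, 2, 2, 12, 18]
Pivot position: 2

After partitioning with pivot 2, the array becomes [1, 2, 2, 12, 18]. The pivot is placed at index 2. All elements to the left of the pivot are <= 2, and all elements to the right are > 2.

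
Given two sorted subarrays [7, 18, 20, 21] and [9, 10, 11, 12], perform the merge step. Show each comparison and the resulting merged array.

Merging process:

Compare 7 vs 9: take 7 from left. Merged: [7]
Compare 18 vs 9: take 9 from right. Merged: [7, 9]
Compare 18 vs 10: take 10 from right. Merged: [7, 9, 10]
Compare 18 vs 11: take 11 from right. Merged: [7, 9, 10, 11]
Compare 18 vs 12: take 12 from right. Merged: [7, 9, 10, 11, 12]
Append remaining from left: [18, 20, 21]. Merged: [7, 9, 10, 11, 12, 18, 20, 21]

Final merged array: [7, 9, 10, 11, 12, 18, 20, 21]
Total comparisons: 5

The merged array is [7, 9, 10, 11, 12, 18, 20, 21], requiring 5 comparisons. The merge step runs in O(n) time where n is the total number of elements.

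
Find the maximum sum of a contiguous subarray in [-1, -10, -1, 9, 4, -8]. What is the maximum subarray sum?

Using Kadane's algorithm on [-1, -10, -1, 9, 4, -8]:

Scanning through the array:
Position 1 (value -10): max_ending_here = -10, max_so_far = -1
Position 2 (value -1): max_ending_here = -1, max_so_far = -1
Position 3 (value 9): max_ending_here = 9, max_so_far = 9
Position 4 (value 4): max_ending_here = 13, max_so_far = 13
Position 5 (value -8): max_ending_here = 5, max_so_far = 13

Maximum subarray: [9, 4]
Maximum sum: 13

The maximum subarray is [9, 4] with sum 13. This subarray runs from index 3 to index 4.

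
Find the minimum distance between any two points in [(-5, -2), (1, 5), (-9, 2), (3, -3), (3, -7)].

Computing all pairwise distances among 5 points:

d((-5, -2), (1, 5)) = 9.2195
d((-5, -2), (-9, 2)) = 5.6569
d((-5, -2), (3, -3)) = 8.0623
d((-5, -2), (3, -7)) = 9.434
d((1, 5), (-9, 2)) = 10.4403
d((1, 5), (3, -3)) = 8.2462
d((1, 5), (3, -7)) = 12.1655
d((-9, 2), (3, -3)) = 13.0
d((-9, 2), (3, -7)) = 15.0
d((3, -3), (3, -7)) = 4.0 <-- minimum

Closest pair: (3, -3) and (3, -7) with distance 4.0

The closest pair is (3, -3) and (3, -7) with Euclidean distance 4.0. For 5 points, brute-force pairwise comparison is shown above. For large n, the divide-and-conquer algorithm (sort by x, recurse on halves, check the dividing strip) achieves O(n log n).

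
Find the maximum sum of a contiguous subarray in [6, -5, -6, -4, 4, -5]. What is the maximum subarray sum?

Using Kadane's algorithm on [6, -5, -6, -4, 4, -5]:

Scanning through the array:
Position 1 (value -5): max_ending_here = 1, max_so_far = 6
Position 2 (value -6): max_ending_here = -5, max_so_far = 6
Position 3 (value -4): max_ending_here = -4, max_so_far = 6
Position 4 (value 4): max_ending_here = 4, max_so_far = 6
Position 5 (value -5): max_ending_here = -1, max_so_far = 6

Maximum subarray: [6]
Maximum sum: 6

The maximum subarray is [6] with sum 6. This subarray runs from index 0 to index 0.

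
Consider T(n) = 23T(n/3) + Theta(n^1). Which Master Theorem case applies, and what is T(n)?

Master Theorem for T(n) = 23T(n/3) + O(n^1):

a = 23, b = 3, c = 1
log_b(a) = log_3(23) = 2.8540

Case 1: c = 1 < log_3(23) = 2.8540
T(n) = O(n^(log_3 23))

For T(n) = 23T(n/3) + O(n^1): log_3(23) = 2.8540. This is Case 1 of the Master Theorem (c < log_b(a), work dominated by leaves), giving O(n^(log_3 23)).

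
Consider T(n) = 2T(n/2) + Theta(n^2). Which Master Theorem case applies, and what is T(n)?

Master Theorem for T(n) = 2T(n/2) + O(n^2):

a = 2, b = 2, c = 2
log_b(a) = log_2(2) = 1.0000

Case 3: c = 2 > log_2(2) = 1.0000
T(n) = O(n^2) = O(n^2)

For T(n) = 2T(n/2) + O(n^2): log_2(2) = 1.0000. This is Case 3 of the Master Theorem (c > log_b(a), work dominated by root), giving O(n^2).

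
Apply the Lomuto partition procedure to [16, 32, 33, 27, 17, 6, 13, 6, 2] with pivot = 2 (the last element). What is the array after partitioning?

Lomuto partition with pivot = 2:

Initial array: [16, 32, 33, 27, 17, 6, 13, 6, 2]

arr[0]=16 > 2: no swap
arr[1]=32 > 2: no swap
arr[2]=33 > 2: no swap
arr[3]=27 > 2: no swap
arr[4]=17 > 2: no swap
arr[5]=6 > 2: no swap
arr[6]=13 > 2: no swap
arr[7]=6 > 2: no swap

Place pivot at position 0: [2, 32, 33, 27, 17, 6, 13, 6, 16]
Pivot position: 0

After partitioning with pivot 2, the array becomes [2, 32, 33, 27, 17, 6, 13, 6, 16]. The pivot is placed at index 0. All elements to the left of the pivot are <= 2, and all elements to the right are > 2.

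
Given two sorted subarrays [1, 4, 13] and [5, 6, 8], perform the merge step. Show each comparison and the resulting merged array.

Merging process:

Compare 1 vs 5: take 1 from left. Merged: [1]
Compare 4 vs 5: take 4 from left. Merged: [1, 4]
Compare 13 vs 5: take 5 from right. Merged: [1, 4, 5]
Compare 13 vs 6: take 6 from right. Merged: [1, 4, 5, 6]
Compare 13 vs 8: take 8 from right. Merged: [1, 4, 5, 6, 8]
Append remaining from left: [13]. Merged: [1, 4, 5, 6, 8, 13]

Final merged array: [1, 4, 5, 6, 8, 13]
Total comparisons: 5

The merged array is [1, 4, 5, 6, 8, 13], requiring 5 comparisons. The merge step runs in O(n) time where n is the total number of elements.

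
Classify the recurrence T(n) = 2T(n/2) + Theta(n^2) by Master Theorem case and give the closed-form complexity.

Master Theorem for T(n) = 2T(n/2) + O(n^2):

a = 2, b = 2, c = 2
log_b(a) = log_2(2) = 1.0000

Case 3: c = 2 > log_2(2) = 1.0000
T(n) = O(n^2) = O(n^2)

For T(n) = 2T(n/2) + O(n^2): log_2(2) = 1.0000. This is Case 3 of the Master Theorem (c > log_b(a), work dominated by root), giving O(n^2).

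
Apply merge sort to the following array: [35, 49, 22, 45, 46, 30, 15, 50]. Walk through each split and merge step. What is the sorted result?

Merge sort trace:

Split: [35, 49, 22, 45, 46, 30, 15, 50] -> [35, 49, 22, 45] and [46, 30, 15, 50]
  Split: [35, 49, 22, 45] -> [35, 49] and [22, 45]
    Split: [35, 49] -> [35] and [49]
    Merge: [35] + [49] -> [35, 49]
    Split: [22, 45] -> [22] and [45]
    Merge: [22] + [45] -> [22, 45]
  Merge: [35, 49] + [22, 45] -> [22, 35, 45, 49]
  Split: [46, 30, 15, 50] -> [46, 30] and [15, 50]
    Split: [46, 30] -> [46] and [30]
    Merge: [46] + [30] -> [30, 46]
    Split: [15, 50] -> [15] and [50]
    Merge: [15] + [50] -> [15, 50]
  Merge: [30, 46] + [15, 50] -> [15, 30, 46, 50]
Merge: [22, 35, 45, 49] + [15, 30, 46, 50] -> [15, 22, 30, 35, 45, 46, 49, 50]

Final sorted array: [15, 22, 30, 35, 45, 46, 49, 50]

The merge sort proceeds by recursively splitting the array and merging sorted halves.
After all merges, the sorted array is [15, 22, 30, 35, 45, 46, 49, 50].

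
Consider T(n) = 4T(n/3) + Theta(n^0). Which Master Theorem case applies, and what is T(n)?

Master Theorem for T(n) = 4T(n/3) + O(n^0):

a = 4, b = 3, c = 0
log_b(a) = log_3(4) = 1.2619

Case 1: c = 0 < log_3(4) = 1.2619
T(n) = O(n^(log_3 4))

For T(n) = 4T(n/3) + O(n^0): log_3(4) = 1.2619. This is Case 1 of the Master Theorem (c < log_b(a), work dominated by leaves), giving O(n^(log_3 4)).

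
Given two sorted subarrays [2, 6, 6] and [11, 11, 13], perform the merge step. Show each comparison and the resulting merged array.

Merging process:

Compare 2 vs 11: take 2 from left. Merged: [2]
Compare 6 vs 11: take 6 from left. Merged: [2, 6]
Compare 6 vs 11: take 6 from left. Merged: [2, 6, 6]
Append remaining from right: [11, 11, 13]. Merged: [2, 6, 6, 11, 11, 13]

Final merged array: [2, 6, 6, 11, 11, 13]
Total comparisons: 3

The merged array is [2, 6, 6, 11, 11, 13], requiring 3 comparisons. The merge step runs in O(n) time where n is the total number of elements.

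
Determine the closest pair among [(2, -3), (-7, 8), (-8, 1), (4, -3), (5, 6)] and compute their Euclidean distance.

Computing all pairwise distances among 5 points:

d((2, -3), (-7, 8)) = 14.2127
d((2, -3), (-8, 1)) = 10.7703
d((2, -3), (4, -3)) = 2.0 <-- minimum
d((2, -3), (5, 6)) = 9.4868
d((-7, 8), (-8, 1)) = 7.0711
d((-7, 8), (4, -3)) = 15.5563
d((-7, 8), (5, 6)) = 12.1655
d((-8, 1), (4, -3)) = 12.6491
d((-8, 1), (5, 6)) = 13.9284
d((4, -3), (5, 6)) = 9.0554

Closest pair: (2, -3) and (4, -3) with distance 2.0

The closest pair is (2, -3) and (4, -3) with Euclidean distance 2.0. For 5 points, brute-force pairwise comparison is shown above. For large n, the divide-and-conquer algorithm (sort by x, recurse on halves, check the dividing strip) achieves O(n log n).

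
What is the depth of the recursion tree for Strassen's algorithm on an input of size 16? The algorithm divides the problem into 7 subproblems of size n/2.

For divide and conquer with division factor 2:

Problem sizes at each level:
Level 0: 16
Level 1: 8
Level 2: 4
Level 3: 2
Level 4: 1

The root is level 0 and the size-1 base case is level 4 (the tree spans levels 0 through 4, i.e. 5 levels counting the root), so the depth is the number of divisions: log_2(16) = 4

The recursion tree depth is log_2(16) = 4. At each level, the problem size is divided by 2, so it takes 4 divisions to reduce to a base case of size 1. The algorithm makes 7 recursive calls at each level.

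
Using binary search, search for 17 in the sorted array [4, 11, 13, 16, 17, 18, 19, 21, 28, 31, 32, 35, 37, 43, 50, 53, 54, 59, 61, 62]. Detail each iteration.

Binary search for 17 in [4, 11, 13, 16, 17, 18, 19, 21, 28, 31, 32, 35, 37, 43, 50, 53, 54, 59, 61, 62]:

lo=0, hi=19, mid=9, arr[mid]=31 -> 31 > 17, search left half
lo=0, hi=8, mid=4, arr[mid]=17 -> Found target at index 4!

Binary search finds 17 at index 4 after 2 comparisons. The search repeatedly halves the search space by comparing with the middle element.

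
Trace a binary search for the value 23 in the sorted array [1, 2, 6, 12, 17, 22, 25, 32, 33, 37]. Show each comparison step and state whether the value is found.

Binary search for 23 in [1, 2, 6, 12, 17, 22, 25, 32, 33, 37]:

lo=0, hi=9, mid=4, arr[mid]=17 -> 17 < 23, search right half
lo=5, hi=9, mid=7, arr[mid]=32 -> 32 > 23, search left half
lo=5, hi=6, mid=5, arr[mid]=22 -> 22 < 23, search right half
lo=6, hi=6, mid=6, arr[mid]=25 -> 25 > 23, search left half
lo=6 > hi=5, target 23 not found

Binary search determines that 23 is not in the array after 4 comparisons. The search space was exhausted without finding the target.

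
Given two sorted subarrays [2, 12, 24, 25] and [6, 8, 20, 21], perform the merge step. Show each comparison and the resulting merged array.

Merging process:

Compare 2 vs 6: take 2 from left. Merged: [2]
Compare 12 vs 6: take 6 from right. Merged: [2, 6]
Compare 12 vs 8: take 8 from right. Merged: [2, 6, 8]
Compare 12 vs 20: take 12 from left. Merged: [2, 6, 8, 12]
Compare 24 vs 20: take 20 from right. Merged: [2, 6, 8, 12, 20]
Compare 24 vs 21: take 21 from right. Merged: [2, 6, 8, 12, 20, 21]
Append remaining from left: [24, 25]. Merged: [2, 6, 8, 12, 20, 21, 24, 25]

Final merged array: [2, 6, 8, 12, 20, 21, 24, 25]
Total comparisons: 6

The merged array is [2, 6, 8, 12, 20, 21, 24, 25], requiring 6 comparisons. The merge step runs in O(n) time where n is the total number of elements.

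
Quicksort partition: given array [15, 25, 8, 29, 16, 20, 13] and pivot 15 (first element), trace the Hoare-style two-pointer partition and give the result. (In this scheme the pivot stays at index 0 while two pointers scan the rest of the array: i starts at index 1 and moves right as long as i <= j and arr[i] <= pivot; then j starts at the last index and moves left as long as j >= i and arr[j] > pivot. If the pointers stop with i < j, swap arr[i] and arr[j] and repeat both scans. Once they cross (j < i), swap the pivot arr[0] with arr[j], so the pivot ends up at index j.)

Hoare-style two-pointer partition with pivot = 15:

Initial array: [15, 25, 8, 29, 16, 20, 13]

Pointers start at i = 1, j = 6.
i stops at index 1 (arr[1]=25 > 15), j stops at index 6 (arr[6]=13 <= 15): swap arr[1] and arr[6], array becomes [15, 13, 8, 29, 16, 20, 25]
i ends at 3, j ends at 2: the pointers have crossed (j < i), so scanning stops.

Swap pivot arr[0] with arr[2] to place pivot at position 2: [8, 13, 15, 29, 16, 20, 25]
Pivot position: 2

After partitioning with pivot 15, the array becomes [8, 13, 15, 29, 16, 20, 25]. The pivot is placed at index 2. All elements to the left of the pivot are <= 15, and all elements to the right are > 15.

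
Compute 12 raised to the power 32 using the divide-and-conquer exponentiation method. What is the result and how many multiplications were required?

Computing 12^32 by squaring (build up from 12^1; each line after the first costs one multiplication):

12^1 = 12
12^2 = (12^1)^2 = 12^2 = 144
12^4 = (12^2)^2 = 144^2 = 20736
12^8 = (12^4)^2 = 20736^2 = 429981696
12^16 = (12^8)^2 = 429981696^2 = 184884258895036416
12^32 = (12^16)^2 = 184884258895036416^2 = 34182189187166852111368841966125056

Result: 34182189187166852111368841966125056
Multiplications needed: 5 (5 lines after 12^1)

12^32 = 34182189187166852111368841966125056. Using exponentiation by squaring, this requires 5 multiplications. The key idea: if the exponent is even, square the half-power; if odd, multiply by the base once.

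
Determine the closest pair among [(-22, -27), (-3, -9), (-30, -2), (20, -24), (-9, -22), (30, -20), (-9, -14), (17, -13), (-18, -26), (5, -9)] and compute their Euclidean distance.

Computing all pairwise distances among 10 points:

d((-22, -27), (-3, -9)) = 26.1725
d((-22, -27), (-30, -2)) = 26.2488
d((-22, -27), (20, -24)) = 42.107
d((-22, -27), (-9, -22)) = 13.9284
d((-22, -27), (30, -20)) = 52.469
d((-22, -27), (-9, -14)) = 18.3848
d((-22, -27), (17, -13)) = 41.4367
d((-22, -27), (-18, -26)) = 4.1231 <-- minimum
d((-22, -27), (5, -9)) = 32.45
d((-3, -9), (-30, -2)) = 27.8927
d((-3, -9), (20, -24)) = 27.4591
d((-3, -9), (-9, -22)) = 14.3178
d((-3, -9), (30, -20)) = 34.7851
d((-3, -9), (-9, -14)) = 7.8102
d((-3, -9), (17, -13)) = 20.3961
d((-3, -9), (-18, -26)) = 22.6716
d((-3, -9), (5, -9)) = 8.0
d((-30, -2), (20, -24)) = 54.626
d((-30, -2), (-9, -22)) = 29.0
d((-30, -2), (30, -20)) = 62.6418
d((-30, -2), (-9, -14)) = 24.1868
d((-30, -2), (17, -13)) = 48.2701
d((-30, -2), (-18, -26)) = 26.8328
d((-30, -2), (5, -9)) = 35.6931
d((20, -24), (-9, -22)) = 29.0689
d((20, -24), (30, -20)) = 10.7703
d((20, -24), (-9, -14)) = 30.6757
d((20, -24), (17, -13)) = 11.4018
d((20, -24), (-18, -26)) = 38.0526
d((20, -24), (5, -9)) = 21.2132
d((-9, -22), (30, -20)) = 39.0512
d((-9, -22), (-9, -14)) = 8.0
d((-9, -22), (17, -13)) = 27.5136
d((-9, -22), (-18, -26)) = 9.8489
d((-9, -22), (5, -9)) = 19.105
d((30, -20), (-9, -14)) = 39.4588
d((30, -20), (17, -13)) = 14.7648
d((30, -20), (-18, -26)) = 48.3735
d((30, -20), (5, -9)) = 27.313
d((-9, -14), (17, -13)) = 26.0192
d((-9, -14), (-18, -26)) = 15.0
d((-9, -14), (5, -9)) = 14.8661
d((17, -13), (-18, -26)) = 37.3363
d((17, -13), (5, -9)) = 12.6491
d((-18, -26), (5, -9)) = 28.6007

Closest pair: (-22, -27) and (-18, -26) with distance 4.1231

The closest pair is (-22, -27) and (-18, -26) with Euclidean distance 4.1231. For 10 points, brute-force pairwise comparison is shown above. For large n, the divide-and-conquer algorithm (sort by x, recurse on halves, check the dividing strip) achieves O(n log n).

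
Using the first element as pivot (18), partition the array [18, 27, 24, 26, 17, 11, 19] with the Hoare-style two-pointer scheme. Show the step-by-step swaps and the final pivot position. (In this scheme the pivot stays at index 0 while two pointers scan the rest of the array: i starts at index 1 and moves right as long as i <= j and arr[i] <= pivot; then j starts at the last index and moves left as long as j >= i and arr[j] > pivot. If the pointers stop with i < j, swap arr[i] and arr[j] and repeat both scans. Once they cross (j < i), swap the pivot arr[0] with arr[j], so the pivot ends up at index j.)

Hoare-style two-pointer partition with pivot = 18:

Initial array: [18, 27, 24, 26, 17, 11, 19]

Pointers start at i = 1, j = 6.
i stops at index 1 (arr[1]=27 > 18), j stops at index 5 (arr[5]=11 <= 18): swap arr[1] and arr[5], array becomes [18, 11, 24, 26, 17, 27, 19]
i stops at index 2 (arr[2]=24 > 18), j stops at index 4 (arr[4]=17 <= 18): swap arr[2] and arr[4], array becomes [18, 11, 17, 26, 24, 27, 19]
i ends at 3, j ends at 2: the pointers have crossed (j < i), so scanning stops.

Swap pivot arr[0] with arr[2] to place pivot at position 2: [17, 11, 18, 26, 24, 27, 19]
Pivot position: 2

After partitioning with pivot 18, the array becomes [17, 11, 18, 26, 24, 27, 19]. The pivot is placed at index 2. All elements to the left of the pivot are <= 18, and all elements to the right are > 18.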